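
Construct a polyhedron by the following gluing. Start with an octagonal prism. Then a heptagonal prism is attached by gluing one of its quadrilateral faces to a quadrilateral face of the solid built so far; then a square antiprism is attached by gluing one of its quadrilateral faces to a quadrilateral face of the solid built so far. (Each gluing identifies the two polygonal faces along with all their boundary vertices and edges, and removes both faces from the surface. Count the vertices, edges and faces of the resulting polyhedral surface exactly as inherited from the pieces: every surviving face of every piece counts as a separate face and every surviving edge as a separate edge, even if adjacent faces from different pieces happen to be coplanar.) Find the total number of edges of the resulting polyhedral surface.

An octagonal prism: V=16, E=24, F=10.
Attach a heptagonal prism (V=14, E=21, F=9) along a 4-gon: merge 4 vertices and 4 edges, delete both glued faces → V=26, E=41, F=17.
Attach a square antiprism (V=8, E=16, F=10) along a 4-gon: merge 4 vertices and 4 edges, delete both glued faces → V=30, E=53, F=25.
Check: V − E + F = 30 − 53 + 25 = 2.

53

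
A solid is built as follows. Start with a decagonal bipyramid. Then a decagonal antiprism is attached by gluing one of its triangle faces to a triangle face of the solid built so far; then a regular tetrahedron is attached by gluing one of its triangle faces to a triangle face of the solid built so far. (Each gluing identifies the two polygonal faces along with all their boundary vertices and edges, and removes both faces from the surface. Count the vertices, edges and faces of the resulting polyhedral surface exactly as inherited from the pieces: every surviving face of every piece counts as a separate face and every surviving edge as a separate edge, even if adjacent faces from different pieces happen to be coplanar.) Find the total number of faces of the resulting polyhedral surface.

42

A decagonal bipyramid: V=12, E=30, F=20.
Attach a decagonal antiprism (V=20, E=40, F=22) along a 3-gon: merge 3 vertices and 3 edges, delete both glued faces → V=29, E=67, F=40.
Attach a regular tetrahedron (V=4, E=6, F=4) along a 3-gon: merge 3 vertices and 3 edges, delete both glued faces → V=30, E=70, F=42.
Check: V − E + F = 30 − 70 + 42 = 2.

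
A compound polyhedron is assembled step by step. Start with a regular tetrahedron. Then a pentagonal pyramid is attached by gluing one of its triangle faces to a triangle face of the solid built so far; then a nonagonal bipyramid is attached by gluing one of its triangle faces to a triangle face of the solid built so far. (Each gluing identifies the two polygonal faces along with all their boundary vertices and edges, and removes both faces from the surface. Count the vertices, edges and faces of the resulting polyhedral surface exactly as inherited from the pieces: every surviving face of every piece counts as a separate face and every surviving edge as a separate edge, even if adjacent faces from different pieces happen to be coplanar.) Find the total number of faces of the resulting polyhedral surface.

24

A regular tetrahedron: V=4, E=6, F=4.
Attach a pentagonal pyramid (V=6, E=10, F=6) along a 3-gon: merge 3 vertices and 3 edges, delete both glued faces → V=7, E=13, F=8.
Attach a nonagonal bipyramid (V=11, E=27, F=18) along a 3-gon: merge 3 vertices and 3 edges, delete both glued faces → V=15, E=37, F=24.
Check: V − E + F = 15 − 37 + 24 = 2.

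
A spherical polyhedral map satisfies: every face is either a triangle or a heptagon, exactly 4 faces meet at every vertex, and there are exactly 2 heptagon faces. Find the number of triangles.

Let x be the number of triangles; then F = 2 + x.
Edge–face incidences: 2E = 7·2 + 3·x = 14 + 3x.
Every vertex has degree 4, so 4V = 2E.
Euler: V − E + F = 2 ⇒ (2E)/4 − E + (2 + x) = 2.
Multiply by 8: 2·(2E) − 4·(2E) + 8·(2 + x) = 16, i.e. 16 + 8x − 2·(14 + 3x) = 16.
Collecting terms: 2x − 12 = 16, so 2x = 28, so x = 14.
Then 2E = 14 + 3·14 = 56, so E = 28, V = 2E/4 = 14, F = 2 + 14 = 16.

14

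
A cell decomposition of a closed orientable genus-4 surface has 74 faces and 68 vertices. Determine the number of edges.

148

For a closed orientable surface of genus 4, χ = 2 − 2·4 = -6.
E = V + F − (-6) = 68 + 74 − (-6) = 148.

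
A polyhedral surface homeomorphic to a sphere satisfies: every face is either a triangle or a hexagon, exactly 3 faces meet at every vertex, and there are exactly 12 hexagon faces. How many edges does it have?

Let x be the number of triangles; then F = 12 + x.
Edge–face incidences: 2E = 6·12 + 3·x = 72 + 3x.
Every vertex has degree 3, so 3V = 2E.
Euler: V − E + F = 2 ⇒ (2E)/3 − E + (12 + x) = 2.
Multiply by 6: 2·(2E) − 3·(2E) + 6·(12 + x) = 12, i.e. 72 + 6x − (72 + 3x) = 12.
Collecting terms: 3x = 12, so x = 4.
Then 2E = 72 + 3·4 = 84, so E = 42, V = 2E/3 = 28, F = 12 + 4 = 16.

42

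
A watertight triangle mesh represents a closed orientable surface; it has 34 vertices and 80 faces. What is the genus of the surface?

4

Every face is a triangle, so 2E = 3·80 = 240, giving E = 120.
χ = V − E + F = 34 − 120 + 80 = -6.
For a closed orientable surface χ = 2 − 2g, so g = (2 − (-6))/2 = 4.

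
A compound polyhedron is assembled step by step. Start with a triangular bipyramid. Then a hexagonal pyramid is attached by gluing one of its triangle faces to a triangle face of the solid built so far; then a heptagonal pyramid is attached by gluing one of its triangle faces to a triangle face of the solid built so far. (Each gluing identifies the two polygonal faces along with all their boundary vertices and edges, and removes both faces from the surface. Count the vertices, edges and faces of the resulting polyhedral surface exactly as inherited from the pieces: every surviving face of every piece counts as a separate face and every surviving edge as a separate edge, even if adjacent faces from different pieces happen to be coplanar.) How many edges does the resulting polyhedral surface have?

29

A triangular bipyramid: V=5, E=9, F=6.
Attach a hexagonal pyramid (V=7, E=12, F=7) along a 3-gon: merge 3 vertices and 3 edges, delete both glued faces → V=9, E=18, F=11.
Attach a heptagonal pyramid (V=8, E=14, F=8) along a 3-gon: merge 3 vertices and 3 edges, delete both glued faces → V=14, E=29, F=17.
Check: V − E + F = 14 − 29 + 17 = 2.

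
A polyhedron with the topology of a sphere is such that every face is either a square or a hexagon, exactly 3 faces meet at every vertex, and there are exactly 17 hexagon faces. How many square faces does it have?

6

Let x be the number of squares; then F = 17 + x.
Edge–face incidences: 2E = 6·17 + 4·x = 102 + 4x.
Every vertex has degree 3, so 3V = 2E.
Euler: V − E + F = 2 ⇒ (2E)/3 − E + (17 + x) = 2.
Multiply by 6: 2·(2E) − 3·(2E) + 6·(17 + x) = 12, i.e. 102 + 6x − (102 + 4x) = 12.
Collecting terms: 2x = 12, so x = 6.
Then 2E = 102 + 4·6 = 126, so E = 63, V = 2E/3 = 42, F = 17 + 6 = 23.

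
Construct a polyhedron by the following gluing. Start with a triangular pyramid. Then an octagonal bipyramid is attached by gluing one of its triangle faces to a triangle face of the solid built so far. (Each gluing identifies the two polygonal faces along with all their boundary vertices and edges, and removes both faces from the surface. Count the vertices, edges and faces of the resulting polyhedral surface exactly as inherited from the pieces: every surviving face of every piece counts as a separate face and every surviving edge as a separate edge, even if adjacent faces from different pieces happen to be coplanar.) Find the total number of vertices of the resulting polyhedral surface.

A triangular pyramid: V=4, E=6, F=4.
Attach an octagonal bipyramid (V=10, E=24, F=16) along a 3-gon: merge 3 vertices and 3 edges, delete both glued faces → V=11, E=27, F=18.
Check: V − E + F = 11 − 27 + 18 = 2.

11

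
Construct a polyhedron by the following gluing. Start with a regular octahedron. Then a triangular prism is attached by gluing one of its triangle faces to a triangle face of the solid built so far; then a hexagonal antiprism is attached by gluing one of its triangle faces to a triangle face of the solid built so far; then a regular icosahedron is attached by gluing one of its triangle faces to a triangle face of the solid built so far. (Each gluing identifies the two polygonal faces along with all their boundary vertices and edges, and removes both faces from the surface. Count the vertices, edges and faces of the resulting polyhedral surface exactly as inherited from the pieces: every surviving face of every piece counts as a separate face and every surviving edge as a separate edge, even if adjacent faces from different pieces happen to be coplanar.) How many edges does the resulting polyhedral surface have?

A regular octahedron: V=6, E=12, F=8.
Attach a triangular prism (V=6, E=9, F=5) along a 3-gon: merge 3 vertices and 3 edges, delete both glued faces → V=9, E=18, F=11.
Attach a hexagonal antiprism (V=12, E=24, F=14) along a 3-gon: merge 3 vertices and 3 edges, delete both glued faces → V=18, E=39, F=23.
Attach a regular icosahedron (V=12, E=30, F=20) along a 3-gon: merge 3 vertices and 3 edges, delete both glued faces → V=27, E=66, F=41.
Check: V − E + F = 27 − 66 + 41 = 2.

66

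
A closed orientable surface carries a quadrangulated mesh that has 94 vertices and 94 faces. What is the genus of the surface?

1

Every face is a square, so 2E = 4·94 = 376, giving E = 188.
χ = V − E + F = 94 − 188 + 94 = 0.
For a closed orientable surface χ = 2 − 2g, so g = (2 − (0))/2 = 1.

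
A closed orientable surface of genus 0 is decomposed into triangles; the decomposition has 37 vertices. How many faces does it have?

χ = 2 − 2·0 = 2, and every face is a triangle so 3F = 2E.
V − E + F = 2 with E = 3F/2 gives 37 − (3/2 − 1)·F = 2, so F = 70 and E = 105.

70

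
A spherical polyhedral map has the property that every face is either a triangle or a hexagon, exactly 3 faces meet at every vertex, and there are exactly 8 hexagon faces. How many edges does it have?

30

Let x be the number of triangles; then F = 8 + x.
Edge–face incidences: 2E = 6·8 + 3·x = 48 + 3x.
Every vertex has degree 3, so 3V = 2E.
Euler: V − E + F = 2 ⇒ (2E)/3 − E + (8 + x) = 2.
Multiply by 6: 2·(2E) − 3·(2E) + 6·(8 + x) = 12, i.e. 48 + 6x − (48 + 3x) = 12.
Collecting terms: 3x = 12, so x = 4.
Then 2E = 48 + 3·4 = 60, so E = 30, V = 2E/3 = 20, F = 8 + 4 = 12.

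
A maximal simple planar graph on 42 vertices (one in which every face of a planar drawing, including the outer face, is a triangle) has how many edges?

120

In a plane triangulation 3F = 2E and V − E + F = 2, so E = 3V − 6 = 3·42 − 6 = 120.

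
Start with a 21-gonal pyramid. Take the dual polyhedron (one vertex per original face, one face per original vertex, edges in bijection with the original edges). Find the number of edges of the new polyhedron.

42

The base solid has V = 22, E = 42, F = 22.
The dual swaps V and F and preserves E: V′ = F = 22, E′ = E = 42, F′ = V = 22.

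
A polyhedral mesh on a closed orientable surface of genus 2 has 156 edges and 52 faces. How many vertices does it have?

102

For a closed orientable surface of genus 2, χ = 2 − 2·2 = -2.
V = -2 + E − F = -2 + 156 − 52 = 102.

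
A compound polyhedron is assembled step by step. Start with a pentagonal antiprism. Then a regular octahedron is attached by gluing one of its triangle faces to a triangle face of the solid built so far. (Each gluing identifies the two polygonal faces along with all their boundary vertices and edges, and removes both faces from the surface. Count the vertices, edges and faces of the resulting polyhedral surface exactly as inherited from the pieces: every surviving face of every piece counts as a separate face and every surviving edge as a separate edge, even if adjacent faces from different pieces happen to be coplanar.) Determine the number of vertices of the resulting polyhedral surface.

A pentagonal antiprism: V=10, E=20, F=12.
Attach a regular octahedron (V=6, E=12, F=8) along a 3-gon: merge 3 vertices and 3 edges, delete both glued faces → V=13, E=29, F=18.
Check: V − E + F = 13 − 29 + 18 = 2.

13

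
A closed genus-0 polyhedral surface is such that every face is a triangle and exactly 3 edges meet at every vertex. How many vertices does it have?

4

Each face has 3 edges and each edge borders two faces, so 2E = 3F.
Each vertex has degree 3, so 3V = 2E and hence V = 3F/3.
Euler: V − E + F = 2 ⇒ (3F/3) − (3F/2) + F = 2.
Multiply by 6: (6 − 9 + 6)F = 12, i.e. 3F = 12.
So F = 4, E = 3·4/2 = 6, V = 3·4/3 = 4.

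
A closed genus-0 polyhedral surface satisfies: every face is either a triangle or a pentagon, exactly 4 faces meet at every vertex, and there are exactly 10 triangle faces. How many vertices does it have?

10

Let x be the number of pentagons; then F = 10 + x.
Edge–face incidences: 2E = 3·10 + 5·x = 30 + 5x.
Every vertex has degree 4, so 4V = 2E.
Euler: V − E + F = 2 ⇒ (2E)/4 − E + (10 + x) = 2.
Multiply by 8: 2·(2E) − 4·(2E) + 8·(10 + x) = 16, i.e. 80 + 8x − 2·(30 + 5x) = 16.
Collecting terms: −2x + 20 = 16, so −2x = −4, so x = 2.
Then 2E = 30 + 5·2 = 40, so E = 20, V = 2E/4 = 10, F = 10 + 2 = 12.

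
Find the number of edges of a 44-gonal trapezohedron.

176

The n-trapezohedron (dual of the n-antiprism) has V = 2·44 + 2 = 90, E = 4·44 = 176, F = 2·44 = 88.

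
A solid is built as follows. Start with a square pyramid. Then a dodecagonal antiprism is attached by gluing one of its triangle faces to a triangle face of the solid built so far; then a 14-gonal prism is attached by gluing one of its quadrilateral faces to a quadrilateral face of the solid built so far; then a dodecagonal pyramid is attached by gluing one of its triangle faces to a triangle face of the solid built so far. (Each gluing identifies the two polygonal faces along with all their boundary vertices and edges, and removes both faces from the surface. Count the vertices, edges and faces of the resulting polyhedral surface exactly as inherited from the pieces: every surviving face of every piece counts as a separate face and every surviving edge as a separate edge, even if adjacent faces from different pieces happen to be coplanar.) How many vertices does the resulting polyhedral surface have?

60

A square pyramid: V=5, E=8, F=5.
Attach a dodecagonal antiprism (V=24, E=48, F=26) along a 3-gon: merge 3 vertices and 3 edges, delete both glued faces → V=26, E=53, F=29.
Attach a 14-gonal prism (V=28, E=42, F=16) along a 4-gon: merge 4 vertices and 4 edges, delete both glued faces → V=50, E=91, F=43.
Attach a dodecagonal pyramid (V=13, E=24, F=13) along a 3-gon: merge 3 vertices and 3 edges, delete both glued faces → V=60, E=112, F=54.
Check: V − E + F = 60 − 112 + 54 = 2.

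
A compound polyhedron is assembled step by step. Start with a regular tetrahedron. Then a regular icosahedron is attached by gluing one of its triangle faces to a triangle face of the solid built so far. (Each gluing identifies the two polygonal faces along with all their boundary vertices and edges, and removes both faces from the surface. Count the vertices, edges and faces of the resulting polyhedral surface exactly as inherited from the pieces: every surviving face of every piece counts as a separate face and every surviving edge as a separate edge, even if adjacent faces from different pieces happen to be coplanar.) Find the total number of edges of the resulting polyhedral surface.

A regular tetrahedron: V=4, E=6, F=4.
Attach a regular icosahedron (V=12, E=30, F=20) along a 3-gon: merge 3 vertices and 3 edges, delete both glued faces → V=13, E=33, F=22.
Check: V − E + F = 13 − 33 + 22 = 2.

33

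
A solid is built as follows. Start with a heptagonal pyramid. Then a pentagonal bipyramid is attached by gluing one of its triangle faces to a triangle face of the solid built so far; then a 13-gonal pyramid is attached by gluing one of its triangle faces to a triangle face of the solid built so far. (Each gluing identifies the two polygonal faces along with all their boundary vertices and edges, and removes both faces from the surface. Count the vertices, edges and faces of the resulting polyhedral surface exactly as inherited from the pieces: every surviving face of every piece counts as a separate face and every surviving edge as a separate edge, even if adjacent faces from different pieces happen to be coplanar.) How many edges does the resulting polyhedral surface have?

49

A heptagonal pyramid: V=8, E=14, F=8.
Attach a pentagonal bipyramid (V=7, E=15, F=10) along a 3-gon: merge 3 vertices and 3 edges, delete both glued faces → V=12, E=26, F=16.
Attach a 13-gonal pyramid (V=14, E=26, F=14) along a 3-gon: merge 3 vertices and 3 edges, delete both glued faces → V=23, E=49, F=28.
Check: V − E + F = 23 − 49 + 28 = 2.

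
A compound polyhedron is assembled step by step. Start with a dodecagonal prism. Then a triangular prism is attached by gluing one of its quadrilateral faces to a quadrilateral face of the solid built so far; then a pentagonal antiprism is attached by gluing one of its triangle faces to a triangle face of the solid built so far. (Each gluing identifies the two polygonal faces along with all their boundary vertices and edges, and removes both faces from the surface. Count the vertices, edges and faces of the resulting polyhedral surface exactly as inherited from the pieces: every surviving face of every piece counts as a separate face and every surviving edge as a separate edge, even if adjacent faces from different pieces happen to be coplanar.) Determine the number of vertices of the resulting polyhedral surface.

A dodecagonal prism: V=24, E=36, F=14.
Attach a triangular prism (V=6, E=9, F=5) along a 4-gon: merge 4 vertices and 4 edges, delete both glued faces → V=26, E=41, F=17.
Attach a pentagonal antiprism (V=10, E=20, F=12) along a 3-gon: merge 3 vertices and 3 edges, delete both glued faces → V=33, E=58, F=27.
Check: V − E + F = 33 − 58 + 27 = 2.

33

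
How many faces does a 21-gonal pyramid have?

A pyramid on an n-gon base has one n-gon and n triangles: V = 21 + 1 = 22, E = 2·21 = 42, F = 21 + 1 = 22.

22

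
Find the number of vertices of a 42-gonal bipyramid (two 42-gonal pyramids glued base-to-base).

A bipyramid over an n-gon has 2n triangular faces and n + 2 vertices: V = 42 + 2 = 44, E = 3·42 = 126, F = 2·42 = 84.

44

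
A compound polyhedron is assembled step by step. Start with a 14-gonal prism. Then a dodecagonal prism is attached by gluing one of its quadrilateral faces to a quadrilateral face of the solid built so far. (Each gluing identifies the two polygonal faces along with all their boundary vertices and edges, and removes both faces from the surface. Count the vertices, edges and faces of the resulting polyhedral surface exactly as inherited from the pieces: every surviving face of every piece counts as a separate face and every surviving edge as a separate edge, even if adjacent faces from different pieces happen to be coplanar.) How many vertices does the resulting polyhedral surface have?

A 14-gonal prism: V=28, E=42, F=16.
Attach a dodecagonal prism (V=24, E=36, F=14) along a 4-gon: merge 4 vertices and 4 edges, delete both glued faces → V=48, E=74, F=28.
Check: V − E + F = 48 − 74 + 28 = 2.

48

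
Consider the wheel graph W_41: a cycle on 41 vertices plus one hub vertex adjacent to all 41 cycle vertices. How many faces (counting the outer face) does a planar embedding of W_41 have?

42

W_41 has V = 41 + 1 = 42 vertices and E = 2·41 = 82 edges.
By Euler's formula F = 2 − V + E = 2 − 42 + 82 = 42.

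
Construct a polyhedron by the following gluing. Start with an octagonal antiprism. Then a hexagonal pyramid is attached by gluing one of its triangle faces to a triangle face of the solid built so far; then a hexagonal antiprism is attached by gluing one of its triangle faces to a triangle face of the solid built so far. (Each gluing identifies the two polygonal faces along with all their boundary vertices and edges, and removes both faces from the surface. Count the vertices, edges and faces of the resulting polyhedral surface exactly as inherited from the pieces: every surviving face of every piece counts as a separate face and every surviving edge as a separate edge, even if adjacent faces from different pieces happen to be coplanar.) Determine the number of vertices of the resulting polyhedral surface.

An octagonal antiprism: V=16, E=32, F=18.
Attach a hexagonal pyramid (V=7, E=12, F=7) along a 3-gon: merge 3 vertices and 3 edges, delete both glued faces → V=20, E=41, F=23.
Attach a hexagonal antiprism (V=12, E=24, F=14) along a 3-gon: merge 3 vertices and 3 edges, delete both glued faces → V=29, E=62, F=35.
Check: V − E + F = 29 − 62 + 35 = 2.

29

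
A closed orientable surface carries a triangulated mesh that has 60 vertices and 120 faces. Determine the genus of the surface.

1

Every face is a triangle, so 2E = 3·120 = 360, giving E = 180.
χ = V − E + F = 60 − 180 + 120 = 0.
For a closed orientable surface χ = 2 − 2g, so g = (2 − (0))/2 = 1.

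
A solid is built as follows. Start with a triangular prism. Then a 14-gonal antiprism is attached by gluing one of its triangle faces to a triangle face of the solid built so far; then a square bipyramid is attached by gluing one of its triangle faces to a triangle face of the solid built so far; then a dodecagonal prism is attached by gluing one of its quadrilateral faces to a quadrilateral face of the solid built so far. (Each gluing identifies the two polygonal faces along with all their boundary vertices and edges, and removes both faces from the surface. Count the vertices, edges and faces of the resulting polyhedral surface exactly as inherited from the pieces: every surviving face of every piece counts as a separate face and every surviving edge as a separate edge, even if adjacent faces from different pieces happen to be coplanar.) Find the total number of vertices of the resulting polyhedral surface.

A triangular prism: V=6, E=9, F=5.
Attach a 14-gonal antiprism (V=28, E=56, F=30) along a 3-gon: merge 3 vertices and 3 edges, delete both glued faces → V=31, E=62, F=33.
Attach a square bipyramid (V=6, E=12, F=8) along a 3-gon: merge 3 vertices and 3 edges, delete both glued faces → V=34, E=71, F=39.
Attach a dodecagonal prism (V=24, E=36, F=14) along a 4-gon: merge 4 vertices and 4 edges, delete both glued faces → V=54, E=103, F=51.
Check: V − E + F = 54 − 103 + 51 = 2.

54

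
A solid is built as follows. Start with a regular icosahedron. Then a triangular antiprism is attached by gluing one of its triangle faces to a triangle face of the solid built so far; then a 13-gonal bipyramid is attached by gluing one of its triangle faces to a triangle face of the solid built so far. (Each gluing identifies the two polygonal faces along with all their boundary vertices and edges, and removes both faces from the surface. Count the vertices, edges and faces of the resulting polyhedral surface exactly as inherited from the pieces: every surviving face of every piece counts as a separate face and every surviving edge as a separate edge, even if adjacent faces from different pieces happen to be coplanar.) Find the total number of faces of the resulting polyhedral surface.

50

A regular icosahedron: V=12, E=30, F=20.
Attach a triangular antiprism (V=6, E=12, F=8) along a 3-gon: merge 3 vertices and 3 edges, delete both glued faces → V=15, E=39, F=26.
Attach a 13-gonal bipyramid (V=15, E=39, F=26) along a 3-gon: merge 3 vertices and 3 edges, delete both glued faces → V=27, E=75, F=50.
Check: V − E + F = 27 − 75 + 50 = 2.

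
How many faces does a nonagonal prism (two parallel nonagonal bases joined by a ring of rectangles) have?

A prism on an n-gon has two n-gon bases and n rectangular sides: V = 2·9 = 18, E = 3·9 = 27, F = 9 + 2 = 11.
Check: V − E + F = 18 − 27 + 11 = 2.

11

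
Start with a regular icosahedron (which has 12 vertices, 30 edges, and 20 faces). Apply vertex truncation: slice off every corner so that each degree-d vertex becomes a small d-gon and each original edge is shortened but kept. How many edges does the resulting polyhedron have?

90

Truncation replaces each original edge-end by a new vertex, so V′ = 2E = 60.
Each original edge survives, and each old vertex of degree d contributes d new edges; summing degrees gives Σd = 2E, so E′ = E + 2E = 3E = 90.
Each original face survives and each original vertex becomes one new face: F′ = F + V = 32.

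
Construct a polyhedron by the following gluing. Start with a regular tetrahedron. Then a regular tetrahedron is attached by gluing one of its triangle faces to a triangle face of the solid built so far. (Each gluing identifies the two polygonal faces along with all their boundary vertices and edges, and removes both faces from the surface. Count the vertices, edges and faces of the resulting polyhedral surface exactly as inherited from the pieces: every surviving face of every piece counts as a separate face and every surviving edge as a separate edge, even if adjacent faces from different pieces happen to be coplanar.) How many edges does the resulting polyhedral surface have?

A regular tetrahedron: V=4, E=6, F=4.
Attach a regular tetrahedron (V=4, E=6, F=4) along a 3-gon: merge 3 vertices and 3 edges, delete both glued faces → V=5, E=9, F=6.
Check: V − E + F = 5 − 9 + 6 = 2.

9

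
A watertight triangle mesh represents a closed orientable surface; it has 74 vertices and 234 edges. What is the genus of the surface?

3

Every face is a triangle and each edge borders two faces, so 3F = 2·234, giving F = 156.
χ = V − E + F = 74 − 234 + 156 = -4.
For a closed orientable surface χ = 2 − 2g, so g = (2 − (-4))/2 = 3.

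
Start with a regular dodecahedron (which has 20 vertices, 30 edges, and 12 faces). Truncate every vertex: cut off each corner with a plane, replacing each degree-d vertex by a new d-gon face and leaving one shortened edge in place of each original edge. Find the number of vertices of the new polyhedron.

Truncation replaces each original edge-end by a new vertex, so V′ = 2E = 60.
Each original edge survives, and each old vertex of degree d contributes d new edges; summing degrees gives Σd = 2E, so E′ = E + 2E = 3E = 90.
Each original face survives and each original vertex becomes one new face: F′ = F + V = 32.

60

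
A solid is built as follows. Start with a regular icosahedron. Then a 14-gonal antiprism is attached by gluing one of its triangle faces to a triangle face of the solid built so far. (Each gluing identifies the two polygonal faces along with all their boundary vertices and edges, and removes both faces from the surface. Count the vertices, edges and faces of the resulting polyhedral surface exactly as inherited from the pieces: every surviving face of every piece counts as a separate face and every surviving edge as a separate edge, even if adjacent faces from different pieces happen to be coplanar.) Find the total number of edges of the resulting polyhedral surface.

83

A regular icosahedron: V=12, E=30, F=20.
Attach a 14-gonal antiprism (V=28, E=56, F=30) along a 3-gon: merge 3 vertices and 3 edges, delete both glued faces → V=37, E=83, F=48.
Check: V − E + F = 37 − 83 + 48 = 2.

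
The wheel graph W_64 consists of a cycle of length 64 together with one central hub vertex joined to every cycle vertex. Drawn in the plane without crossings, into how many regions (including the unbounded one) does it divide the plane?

W_64 has V = 64 + 1 = 65 vertices and E = 2·64 = 128 edges.
By Euler's formula F = 2 − V + E = 2 − 65 + 128 = 65.

65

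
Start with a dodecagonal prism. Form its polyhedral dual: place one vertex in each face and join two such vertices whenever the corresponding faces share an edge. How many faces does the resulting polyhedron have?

24

The base solid has V = 24, E = 36, F = 14.
The dual swaps V and F and preserves E: V′ = F = 14, E′ = E = 36, F′ = V = 24.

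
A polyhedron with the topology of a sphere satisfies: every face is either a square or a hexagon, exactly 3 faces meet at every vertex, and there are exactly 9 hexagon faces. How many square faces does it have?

6

Let x be the number of squares; then F = 9 + x.
Edge–face incidences: 2E = 6·9 + 4·x = 54 + 4x.
Every vertex has degree 3, so 3V = 2E.
Euler: V − E + F = 2 ⇒ (2E)/3 − E + (9 + x) = 2.
Multiply by 6: 2·(2E) − 3·(2E) + 6·(9 + x) = 12, i.e. 54 + 6x − (54 + 4x) = 12.
Collecting terms: 2x = 12, so x = 6.
Then 2E = 54 + 4·6 = 78, so E = 39, V = 2E/3 = 26, F = 9 + 6 = 15.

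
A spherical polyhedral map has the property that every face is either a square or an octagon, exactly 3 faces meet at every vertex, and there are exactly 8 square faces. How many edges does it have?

24

Let x be the number of octagons; then F = 8 + x.
Edge–face incidences: 2E = 4·8 + 8·x = 32 + 8x.
Every vertex has degree 3, so 3V = 2E.
Euler: V − E + F = 2 ⇒ (2E)/3 − E + (8 + x) = 2.
Multiply by 6: 2·(2E) − 3·(2E) + 6·(8 + x) = 12, i.e. 48 + 6x − (32 + 8x) = 12.
Collecting terms: −2x + 16 = 12, so −2x = −4, so x = 2.
Then 2E = 32 + 8·2 = 48, so E = 24, V = 2E/3 = 16, F = 8 + 2 = 10.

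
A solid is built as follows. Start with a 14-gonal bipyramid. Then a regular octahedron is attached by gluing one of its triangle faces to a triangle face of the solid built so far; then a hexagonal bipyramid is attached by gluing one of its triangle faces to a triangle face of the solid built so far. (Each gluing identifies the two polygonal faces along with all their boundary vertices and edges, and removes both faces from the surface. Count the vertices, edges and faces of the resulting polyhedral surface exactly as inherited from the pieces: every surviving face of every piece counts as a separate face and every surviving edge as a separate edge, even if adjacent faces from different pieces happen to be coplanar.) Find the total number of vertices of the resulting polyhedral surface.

A 14-gonal bipyramid: V=16, E=42, F=28.
Attach a regular octahedron (V=6, E=12, F=8) along a 3-gon: merge 3 vertices and 3 edges, delete both glued faces → V=19, E=51, F=34.
Attach a hexagonal bipyramid (V=8, E=18, F=12) along a 3-gon: merge 3 vertices and 3 edges, delete both glued faces → V=24, E=66, F=44.
Check: V − E + F = 24 − 66 + 44 = 2.

24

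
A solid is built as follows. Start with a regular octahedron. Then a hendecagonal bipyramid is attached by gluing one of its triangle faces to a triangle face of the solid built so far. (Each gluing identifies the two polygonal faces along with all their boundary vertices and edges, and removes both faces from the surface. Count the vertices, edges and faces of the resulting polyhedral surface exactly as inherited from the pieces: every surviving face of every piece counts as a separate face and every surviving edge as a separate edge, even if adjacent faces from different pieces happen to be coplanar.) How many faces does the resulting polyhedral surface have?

A regular octahedron: V=6, E=12, F=8.
Attach a hendecagonal bipyramid (V=13, E=33, F=22) along a 3-gon: merge 3 vertices and 3 edges, delete both glued faces → V=16, E=42, F=28.
Check: V − E + F = 16 − 42 + 28 = 2.

28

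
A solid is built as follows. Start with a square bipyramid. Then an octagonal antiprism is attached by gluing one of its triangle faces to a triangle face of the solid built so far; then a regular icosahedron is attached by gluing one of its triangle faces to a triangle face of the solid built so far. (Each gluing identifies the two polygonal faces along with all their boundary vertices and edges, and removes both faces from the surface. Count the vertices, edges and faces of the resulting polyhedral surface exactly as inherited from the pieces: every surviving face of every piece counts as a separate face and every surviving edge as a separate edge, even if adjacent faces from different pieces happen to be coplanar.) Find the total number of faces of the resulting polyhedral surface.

A square bipyramid: V=6, E=12, F=8.
Attach an octagonal antiprism (V=16, E=32, F=18) along a 3-gon: merge 3 vertices and 3 edges, delete both glued faces → V=19, E=41, F=24.
Attach a regular icosahedron (V=12, E=30, F=20) along a 3-gon: merge 3 vertices and 3 edges, delete both glued faces → V=28, E=68, F=42.
Check: V − E + F = 28 − 68 + 42 = 2.

42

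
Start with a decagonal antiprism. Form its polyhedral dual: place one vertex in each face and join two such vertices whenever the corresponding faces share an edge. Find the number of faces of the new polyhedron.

20

The base solid has V = 20, E = 40, F = 22.
The dual swaps V and F and preserves E: V′ = F = 22, E′ = E = 40, F′ = V = 20.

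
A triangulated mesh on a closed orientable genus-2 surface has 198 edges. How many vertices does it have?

χ = 2 − 2·2 = -2, and every face is a triangle so 3F = 2E.
F = 2E/3 = 132. Then V = -2 + E − F = -2 + 198 − 132 = 64.

64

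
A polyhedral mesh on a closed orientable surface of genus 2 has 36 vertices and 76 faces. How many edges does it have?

For a closed orientable surface of genus 2, χ = 2 − 2·2 = -2.
E = V + F − (-2) = 36 + 76 − (-2) = 114.

114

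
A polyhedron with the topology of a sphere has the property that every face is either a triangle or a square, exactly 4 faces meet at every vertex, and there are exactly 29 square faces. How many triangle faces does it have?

8

Let x be the number of triangles; then F = 29 + x.
Edge–face incidences: 2E = 4·29 + 3·x = 116 + 3x.
Every vertex has degree 4, so 4V = 2E.
Euler: V − E + F = 2 ⇒ (2E)/4 − E + (29 + x) = 2.
Multiply by 8: 2·(2E) − 4·(2E) + 8·(29 + x) = 16, i.e. 232 + 8x − 2·(116 + 3x) = 16.
Collecting terms: 2x = 16, so x = 8.
Then 2E = 116 + 3·8 = 140, so E = 70, V = 2E/4 = 35, F = 29 + 8 = 37.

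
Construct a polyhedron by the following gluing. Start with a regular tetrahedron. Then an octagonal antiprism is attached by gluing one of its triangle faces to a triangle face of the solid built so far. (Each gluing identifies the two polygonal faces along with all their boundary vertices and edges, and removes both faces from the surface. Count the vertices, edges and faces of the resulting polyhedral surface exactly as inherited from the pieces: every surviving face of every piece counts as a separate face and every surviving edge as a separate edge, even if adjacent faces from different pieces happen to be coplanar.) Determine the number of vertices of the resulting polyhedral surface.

A regular tetrahedron: V=4, E=6, F=4.
Attach an octagonal antiprism (V=16, E=32, F=18) along a 3-gon: merge 3 vertices and 3 edges, delete both glued faces → V=17, E=35, F=20.
Check: V − E + F = 17 − 35 + 20 = 2.

17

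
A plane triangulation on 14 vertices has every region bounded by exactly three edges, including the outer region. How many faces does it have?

In a plane triangulation 3F = 2E and V − E + F = 2, so F = 2V − 4 = 2·14 − 4 = 24.

24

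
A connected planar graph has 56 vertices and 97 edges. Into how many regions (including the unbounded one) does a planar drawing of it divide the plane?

Euler's formula for a connected plane graph: V − E + F = 2, so F = 2 − 56 + 97 = 43.

43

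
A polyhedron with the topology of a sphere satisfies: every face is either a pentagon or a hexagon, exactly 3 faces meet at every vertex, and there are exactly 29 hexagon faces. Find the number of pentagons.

12

Let x be the number of pentagons; then F = 29 + x.
Edge–face incidences: 2E = 6·29 + 5·x = 174 + 5x.
Every vertex has degree 3, so 3V = 2E.
Euler: V − E + F = 2 ⇒ (2E)/3 − E + (29 + x) = 2.
Multiply by 6: 2·(2E) − 3·(2E) + 6·(29 + x) = 12, i.e. 174 + 6x − (174 + 5x) = 12.
Collecting terms: x = 12.
Then 2E = 174 + 5·12 = 234, so E = 117, V = 2E/3 = 78, F = 29 + 12 = 41.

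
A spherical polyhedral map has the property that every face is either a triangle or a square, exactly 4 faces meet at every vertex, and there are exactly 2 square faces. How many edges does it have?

Let x be the number of triangles; then F = 2 + x.
Edge–face incidences: 2E = 4·2 + 3·x = 8 + 3x.
Every vertex has degree 4, so 4V = 2E.
Euler: V − E + F = 2 ⇒ (2E)/4 − E + (2 + x) = 2.
Multiply by 8: 2·(2E) − 4·(2E) + 8·(2 + x) = 16, i.e. 16 + 8x − 2·(8 + 3x) = 16.
Collecting terms: 2x = 16, so x = 8.
Then 2E = 8 + 3·8 = 32, so E = 16, V = 2E/4 = 8, F = 2 + 8 = 10.

16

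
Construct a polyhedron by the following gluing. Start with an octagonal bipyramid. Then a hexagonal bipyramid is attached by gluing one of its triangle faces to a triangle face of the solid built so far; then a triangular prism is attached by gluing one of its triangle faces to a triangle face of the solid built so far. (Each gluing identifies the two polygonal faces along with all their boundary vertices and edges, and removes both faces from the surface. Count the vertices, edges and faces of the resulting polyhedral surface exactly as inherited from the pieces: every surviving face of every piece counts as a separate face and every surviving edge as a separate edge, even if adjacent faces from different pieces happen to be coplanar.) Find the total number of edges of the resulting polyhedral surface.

An octagonal bipyramid: V=10, E=24, F=16.
Attach a hexagonal bipyramid (V=8, E=18, F=12) along a 3-gon: merge 3 vertices and 3 edges, delete both glued faces → V=15, E=39, F=26.
Attach a triangular prism (V=6, E=9, F=5) along a 3-gon: merge 3 vertices and 3 edges, delete both glued faces → V=18, E=45, F=29.
Check: V − E + F = 18 − 45 + 29 = 2.

45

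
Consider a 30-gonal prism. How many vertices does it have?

60

A prism on an n-gon has two n-gon bases and n rectangular sides: V = 2·30 = 60, E = 3·30 = 90, F = 30 + 2 = 32.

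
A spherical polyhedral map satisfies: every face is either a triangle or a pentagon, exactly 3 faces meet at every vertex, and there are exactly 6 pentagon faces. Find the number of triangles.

Let x be the number of triangles; then F = 6 + x.
Edge–face incidences: 2E = 5·6 + 3·x = 30 + 3x.
Every vertex has degree 3, so 3V = 2E.
Euler: V − E + F = 2 ⇒ (2E)/3 − E + (6 + x) = 2.
Multiply by 6: 2·(2E) − 3·(2E) + 6·(6 + x) = 12, i.e. 36 + 6x − (30 + 3x) = 12.
Collecting terms: 3x + 6 = 12, so 3x = 6, so x = 2.
Then 2E = 30 + 3·2 = 36, so E = 18, V = 2E/3 = 12, F = 6 + 2 = 8.

2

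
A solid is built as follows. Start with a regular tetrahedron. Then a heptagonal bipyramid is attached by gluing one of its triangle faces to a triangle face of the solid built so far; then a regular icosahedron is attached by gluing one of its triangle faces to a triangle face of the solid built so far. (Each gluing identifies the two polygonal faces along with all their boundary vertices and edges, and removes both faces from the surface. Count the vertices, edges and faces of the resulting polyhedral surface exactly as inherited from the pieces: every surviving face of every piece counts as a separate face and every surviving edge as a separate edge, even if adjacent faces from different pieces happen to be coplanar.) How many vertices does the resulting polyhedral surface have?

19

A regular tetrahedron: V=4, E=6, F=4.
Attach a heptagonal bipyramid (V=9, E=21, F=14) along a 3-gon: merge 3 vertices and 3 edges, delete both glued faces → V=10, E=24, F=16.
Attach a regular icosahedron (V=12, E=30, F=20) along a 3-gon: merge 3 vertices and 3 edges, delete both glued faces → V=19, E=51, F=34.
Check: V − E + F = 19 − 51 + 34 = 2.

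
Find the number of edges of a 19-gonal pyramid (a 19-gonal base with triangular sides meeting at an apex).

A pyramid on an n-gon base has one n-gon and n triangles: V = 19 + 1 = 20, E = 2·19 = 38, F = 19 + 1 = 20.

38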